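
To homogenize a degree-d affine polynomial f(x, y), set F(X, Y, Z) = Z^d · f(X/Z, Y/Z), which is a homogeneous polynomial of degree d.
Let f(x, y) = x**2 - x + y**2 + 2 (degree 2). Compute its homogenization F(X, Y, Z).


F(X, Y, Z) = X**2 - X*Z + Y**2 + 2*Z**2

deg(f) = 2.
Substitute x = X/Z, y = Y/Z into f, then multiply by Z^2.
  monomial 1·x^2·y^0 ↦ 1·X^2·Y^0·Z^0.
  monomial -1·x^1·y^0 ↦ -1·X^1·Y^0·Z^1.
  monomial 1·x^0·y^2 ↦ 1·X^0·Y^2·Z^0.
  monomial 2·x^0·y^0 ↦ 2·X^0·Y^0·Z^2.
Collecting: F(X, Y, Z) = X**2 - X*Z + Y**2 + 2*Z**2.


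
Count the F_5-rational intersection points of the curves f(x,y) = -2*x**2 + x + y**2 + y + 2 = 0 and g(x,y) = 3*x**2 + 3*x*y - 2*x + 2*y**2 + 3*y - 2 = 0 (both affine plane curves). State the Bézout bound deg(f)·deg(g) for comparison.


Common zeros: ∅; count = 0; Bézout bound = 4.

deg(f) = 2, deg(g) = 2, so Bézout bound = 4.
Scan x ∈ F_5. For each x, list the y ∈ F_5 with f(x, y) ≡ 0 and those with g(x, y) ≡ 0 (mod 5); the common zeros in that column are the intersection.
  x = 0: f ≡ 0 at y ∈ ∅; g ≡ 0 at y ∈ {3}; common: ∅.
  x = 1: f ≡ 0 at y ∈ ∅; g ≡ 0 at y ∈ {3, 4}; common: ∅.
  x = 2: f ≡ 0 at y ∈ ∅; g ≡ 0 at y ∈ ∅; common: ∅.
  x = 3: f ≡ 0 at y ∈ ∅; g ≡ 0 at y ∈ ∅; common: ∅.
  x = 4: f ≡ 0 at y ∈ {2}; g ≡ 0 at y ∈ {1, 4}; common: ∅.
Collecting: common zeros = ∅, so the count is 0.
Comparison with the Bézout bound: 0 ≤ 4 = deg(f)·deg(g), as expected for curves with no common component (the affine F_5-count falls short of the bound because intersections may lie at infinity, over extension fields, or carry multiplicity).


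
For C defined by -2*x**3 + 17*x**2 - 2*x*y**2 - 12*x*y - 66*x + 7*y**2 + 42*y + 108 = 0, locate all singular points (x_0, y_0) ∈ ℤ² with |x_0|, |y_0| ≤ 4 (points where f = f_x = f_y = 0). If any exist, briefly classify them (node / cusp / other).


Singular points: {(3, -3)}; classification: node.

Compute partial derivatives:
  f_x = -6*x**2 + 34*x - 2*y**2 - 12*y - 66.
  f_y = -4*x*y - 12*x + 14*y + 42.
Scan x_0 ∈ {−4, ..., 4}. For each x_0, f_y(x_0, y) is a polynomial in y; find its integer roots y ∈ {−4, ..., 4}, then test f_x and f at those candidates.
  x = -4: f_y(-4, y) = 30*y + 90; vanishes at y ∈ {-3}. (-4, -3): f_x = -280 ≠ 0.
  x = -3: f_y(-3, y) = 26*y + 78; vanishes at y ∈ {-3}. (-3, -3): f_x = -204 ≠ 0.
  x = -2: f_y(-2, y) = 22*y + 66; vanishes at y ∈ {-3}. (-2, -3): f_x = -140 ≠ 0.
  x = -1: f_y(-1, y) = 18*y + 54; vanishes at y ∈ {-3}. (-1, -3): f_x = -88 ≠ 0.
  x = 0: f_y(0, y) = 14*y + 42; vanishes at y ∈ {-3}. (0, -3): f_x = -48 ≠ 0.
  x = 1: f_y(1, y) = 10*y + 30; vanishes at y ∈ {-3}. (1, -3): f_x = -20 ≠ 0.
  x = 2: f_y(2, y) = 6*y + 18; vanishes at y ∈ {-3}. (2, -3): f_x = -4 ≠ 0.
  x = 3: f_y(3, y) = 2*y + 6; vanishes at y ∈ {-3}. (3, -3): f_x = 0, f = 0 — SINGULAR.
  x = 4: f_y(4, y) = -2*y - 6; vanishes at y ∈ {-3}. (4, -3): f_x = -8 ≠ 0.
Only singular point on the grid: (3, -3).
Classify: substitute x = 3 + u, y = -3 + v and expand: f = -2*u**3 - u**2 - 2*u*v**2 + v**2.
No constant or linear terms (consistent with a singular point). Quadratic part: -u**2 + v**2. Cubic part: -2*u**3 - 2*u*v**2.
The quadratic part v**2 - u**2 = (v − u)(v + u) splits into two distinct linear factors, so there are two distinct tangent lines y − -3 = ±(x − 3) — this is a node (ordinary double point).
Classification: node.


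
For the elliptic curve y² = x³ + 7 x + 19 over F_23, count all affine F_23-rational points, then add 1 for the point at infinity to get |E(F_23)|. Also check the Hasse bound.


Affine points = {(1, 2), (1, 21), (2, 8), (2, 15), (5, 8), (5, 15), (6, 1), (6, 22), (8, 9), (8, 14), (9, 11), (9, 12), (10, 10), (10, 13), (11, 1), (11, 22), (14, 3), (14, 20), (15, 7), (15, 16), (16, 8), (16, 15)}; affine count = 22; |E(F_23)| = 23.

Discriminant check: Δ ∝ 4a³ + 27b² = 4·7³ + 27·19² = 4·343 + 27·361 ≡ 10 (mod 23). Nonzero ⇒ E is nonsingular.
For each x ∈ F_23, compute rhs = x³ + 7·x + 19 mod 23, then count y ∈ F_23 with y² ≡ rhs.
  x = 0: rhs = 19, matching y values: none (0 points).
  x = 1: rhs = 4, matching y values: 2, 21 (2 points).
  x = 2: rhs = 18, matching y values: 8, 15 (2 points).
  x = 3: rhs = 21, matching y values: none (0 points).
  x = 4: rhs = 19, matching y values: none (0 points).
  x = 5: rhs = 18, matching y values: 8, 15 (2 points).
  x = 6: rhs = 1, matching y values: 1, 22 (2 points).
  x = 7: rhs = 20, matching y values: none (0 points).
  x = 8: rhs = 12, matching y values: 9, 14 (2 points).
  x = 9: rhs = 6, matching y values: 11, 12 (2 points).
  x = 10: rhs = 8, matching y values: 10, 13 (2 points).
  x = 11: rhs = 1, matching y values: 1, 22 (2 points).
  x = 12: rhs = 14, matching y values: none (0 points).
  x = 13: rhs = 7, matching y values: none (0 points).
  x = 14: rhs = 9, matching y values: 3, 20 (2 points).
  x = 15: rhs = 3, matching y values: 7, 16 (2 points).
  x = 16: rhs = 18, matching y values: 8, 15 (2 points).
  x = 17: rhs = 14, matching y values: none (0 points).
  x = 18: rhs = 20, matching y values: none (0 points).
  x = 19: rhs = 19, matching y values: none (0 points).
  x = 20: rhs = 17, matching y values: none (0 points).
  x = 21: rhs = 20, matching y values: none (0 points).
  x = 22: rhs = 11, matching y values: none (0 points).
Total affine count: 22.
Full point count |E(F_23)| = 22 + 1 = 23.
Hasse bound: |23 − (23+1)| = |-1| = 1 ≤ 2√23 ≈ 9.5917 ✓.


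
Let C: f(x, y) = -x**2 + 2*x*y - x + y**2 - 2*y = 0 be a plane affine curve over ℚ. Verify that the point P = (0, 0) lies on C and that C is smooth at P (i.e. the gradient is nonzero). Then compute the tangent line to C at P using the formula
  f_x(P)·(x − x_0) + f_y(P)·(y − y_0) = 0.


Tangent line at P: -x - 2*y = 0.

Step 1: f(0, 0) = 0, so P lies on C.
Step 2: partial derivatives
  f_x(x, y) = -2*x + 2*y - 1, f_y(x, y) = 2*x + 2*y - 2.
  f_x(P) = -1, f_y(P) = -2 (gradient nonzero, so P is smooth).
Step 3: tangent line at P: -1·(x − 0) + -2·(y − 0) = 0.
Expanding: -x - 2*y = 0.


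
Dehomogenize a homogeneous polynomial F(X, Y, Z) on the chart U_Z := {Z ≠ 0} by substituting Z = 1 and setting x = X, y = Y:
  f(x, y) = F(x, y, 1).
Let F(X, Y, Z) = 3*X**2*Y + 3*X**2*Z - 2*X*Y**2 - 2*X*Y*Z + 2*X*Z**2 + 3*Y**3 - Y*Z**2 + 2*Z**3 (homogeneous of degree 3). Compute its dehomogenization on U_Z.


f(x, y) = 3*x**2*y + 3*x**2 - 2*x*y**2 - 2*x*y + 2*x + 3*y**3 - y + 2

On U_Z we set Z = 1. Each monomial c·X^i·Y^j·Z^k in F becomes c·x^i·y^j·1^k = c·x^i·y^j.
Substituting Z = 1: F(X, Y, 1) = 3*x**2*y + 3*x**2 - 2*x*y**2 - 2*x*y + 2*x + 3*y**3 - y + 2.
Note: deg(f) ≤ deg(F) = 3; strict inequality happens when F is divisible by Z (lost terms).


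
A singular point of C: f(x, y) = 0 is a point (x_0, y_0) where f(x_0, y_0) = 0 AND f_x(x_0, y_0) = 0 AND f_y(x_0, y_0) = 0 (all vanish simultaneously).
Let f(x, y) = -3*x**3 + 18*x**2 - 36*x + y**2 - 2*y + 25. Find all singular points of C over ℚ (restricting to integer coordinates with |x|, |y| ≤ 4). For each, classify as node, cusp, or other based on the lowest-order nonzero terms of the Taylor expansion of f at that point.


Singular points: {(2, 1)}; classification: cusp.

Compute partial derivatives:
  f_x = -9*x**2 + 36*x - 36.
  f_y = 2*y - 2.
Scan x_0 ∈ {−4, ..., 4}. For each x_0, f_y(x_0, y) is a polynomial in y; find its integer roots y ∈ {−4, ..., 4}, then test f_x and f at those candidates.
  x = -4: f_y(-4, y) = 2*y - 2; vanishes at y ∈ {1}. (-4, 1): f_x = -324 ≠ 0.
  x = -3: f_y(-3, y) = 2*y - 2; vanishes at y ∈ {1}. (-3, 1): f_x = -225 ≠ 0.
  x = -2: f_y(-2, y) = 2*y - 2; vanishes at y ∈ {1}. (-2, 1): f_x = -144 ≠ 0.
  x = -1: f_y(-1, y) = 2*y - 2; vanishes at y ∈ {1}. (-1, 1): f_x = -81 ≠ 0.
  x = 0: f_y(0, y) = 2*y - 2; vanishes at y ∈ {1}. (0, 1): f_x = -36 ≠ 0.
  x = 1: f_y(1, y) = 2*y - 2; vanishes at y ∈ {1}. (1, 1): f_x = -9 ≠ 0.
  x = 2: f_y(2, y) = 2*y - 2; vanishes at y ∈ {1}. (2, 1): f_x = 0, f = 0 — SINGULAR.
  x = 3: f_y(3, y) = 2*y - 2; vanishes at y ∈ {1}. (3, 1): f_x = -9 ≠ 0.
  x = 4: f_y(4, y) = 2*y - 2; vanishes at y ∈ {1}. (4, 1): f_x = -36 ≠ 0.
Only singular point on the grid: (2, 1).
Classify: substitute x = 2 + u, y = 1 + v and expand: f = -3*u**3 + v**2.
No constant or linear terms (consistent with a singular point). Quadratic part: v**2. Cubic part: -3*u**3.
The quadratic part v**2 is a perfect square, so there is a single (double) tangent line v = 0, i.e. y = 1. Restricting the cubic part to that line (v = 0) leaves -3*u**3 ≠ 0, so f is not divisible by v and the branch is v² ≈ 3*u**3 to lowest order — this is a cusp.
Classification: cusp.


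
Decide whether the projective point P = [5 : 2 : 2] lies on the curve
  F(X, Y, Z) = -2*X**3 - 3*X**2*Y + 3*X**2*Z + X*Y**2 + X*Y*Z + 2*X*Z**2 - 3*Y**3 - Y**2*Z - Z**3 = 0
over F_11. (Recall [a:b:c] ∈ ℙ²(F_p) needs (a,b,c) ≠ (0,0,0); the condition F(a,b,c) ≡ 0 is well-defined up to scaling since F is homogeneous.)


F(5,2,2) ≡ 10 (mod 11); P is NOT on the curve.

Evaluate F(5, 2, 2) term-by-term (mod 11).
  -2*X**3 ↦ -2·125·1·1 = -250
  -3*X**2*Y ↦ -3·25·2·1 = -150
  3*X**2*Z ↦ 3·25·1·2 = 150
  X*Y**2 ↦ 1·5·4·1 = 20
  X*Y*Z ↦ 1·5·2·2 = 20
  2*X*Z**2 ↦ 2·5·1·4 = 40
  -3*Y**3 ↦ -3·1·8·1 = -24
  -Y**2*Z ↦ -1·1·4·2 = -8
  -Z**3 ↦ -1·1·1·8 = -8
Sum: F(5, 2, 2) = (-250) + (-150) + (150) + (20) + (20) + (40) + (-24) + (-8) + (-8) = -210.
Reducing mod 11: -210 ≡ 10 (mod 11).
Since F(a, b, c) ≡ 10 ≠ 0 (mod 11), P does NOT lie on the curve.


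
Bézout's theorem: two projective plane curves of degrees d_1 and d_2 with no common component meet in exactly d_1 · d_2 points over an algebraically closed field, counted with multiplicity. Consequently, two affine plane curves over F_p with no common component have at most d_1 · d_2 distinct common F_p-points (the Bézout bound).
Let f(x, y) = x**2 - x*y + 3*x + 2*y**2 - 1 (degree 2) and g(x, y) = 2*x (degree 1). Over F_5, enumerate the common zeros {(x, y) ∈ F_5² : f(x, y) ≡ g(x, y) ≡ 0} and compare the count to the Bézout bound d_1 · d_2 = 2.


Common zeros: ∅; count = 0; Bézout bound = 2.

deg(f) = 2, deg(g) = 1, so Bézout bound = 2.
Scan x ∈ F_5. For each x, list the y ∈ F_5 with f(x, y) ≡ 0 and those with g(x, y) ≡ 0 (mod 5); the common zeros in that column are the intersection.
  x = 0: f ≡ 0 at y ∈ ∅; g ≡ 0 at y ∈ {0, 1, 2, 3, 4}; common: ∅.
  x = 1: f ≡ 0 at y ∈ ∅; g ≡ 0 at y ∈ ∅; common: ∅.
  x = 2: f ≡ 0 at y ∈ ∅; g ≡ 0 at y ∈ ∅; common: ∅.
  x = 3: f ≡ 0 at y ∈ ∅; g ≡ 0 at y ∈ ∅; common: ∅.
  x = 4: f ≡ 0 at y ∈ {1}; g ≡ 0 at y ∈ ∅; common: ∅.
Collecting: common zeros = ∅, so the count is 0.
Comparison with the Bézout bound: 0 ≤ 2 = deg(f)·deg(g), as expected for curves with no common component (the affine F_5-count falls short of the bound because intersections may lie at infinity, over extension fields, or carry multiplicity).


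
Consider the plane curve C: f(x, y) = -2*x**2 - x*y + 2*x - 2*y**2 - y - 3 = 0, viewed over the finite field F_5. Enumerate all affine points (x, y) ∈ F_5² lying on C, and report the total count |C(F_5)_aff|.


Affine F_5-points: {(1, 2), (3, 0), (3, 3), (4, 2), (4, 3)}; count = 5.

For each of the 25 pairs (x, y) ∈ F_5², evaluate f(x, y) mod 5. Record the zeros.
  x = 0: [0↦2, 1↦4, 2↦2, 3↦1, 4↦1]  zeros at y ∈ ∅
  x = 1: [0↦2, 1↦3, 2↦0, 3↦3, 4↦2]  zeros at y ∈ {2}
  x = 2: [0↦3, 1↦3, 2↦4, 3↦1, 4↦4]  zeros at y ∈ ∅
  x = 3: [0↦0, 1↦4, 2↦4, 3↦0, 4↦2]  zeros at y ∈ {0, 3}
  x = 4: [0↦3, 1↦1, 2↦0, 3↦0, 4↦1]  zeros at y ∈ {2, 3}
Collecting zeros: affine points = {(1, 2), (3, 0), (3, 3), (4, 2), (4, 3)}.
Total count |C(F_5)_aff| = 5.


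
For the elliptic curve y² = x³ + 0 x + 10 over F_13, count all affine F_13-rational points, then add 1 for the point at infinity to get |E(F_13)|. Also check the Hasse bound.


Affine points = {(0, 6), (0, 7), (4, 3), (4, 10), (10, 3), (10, 10), (12, 3), (12, 10)}; affine count = 8; |E(F_13)| = 9.

Discriminant check: Δ ∝ 4a³ + 27b² = 4·0³ + 27·10² = 4·0 + 27·100 ≡ 9 (mod 13). Nonzero ⇒ E is nonsingular.
For each x ∈ F_13, compute rhs = x³ + 0·x + 10 mod 13, then count y ∈ F_13 with y² ≡ rhs.
  x = 0: rhs = 10, matching y values: 6, 7 (2 points).
  x = 1: rhs = 11, matching y values: none (0 points).
  x = 2: rhs = 5, matching y values: none (0 points).
  x = 3: rhs = 11, matching y values: none (0 points).
  x = 4: rhs = 9, matching y values: 3, 10 (2 points).
  x = 5: rhs = 5, matching y values: none (0 points).
  x = 6: rhs = 5, matching y values: none (0 points).
  x = 7: rhs = 2, matching y values: none (0 points).
  x = 8: rhs = 2, matching y values: none (0 points).
  x = 9: rhs = 11, matching y values: none (0 points).
  x = 10: rhs = 9, matching y values: 3, 10 (2 points).
  x = 11: rhs = 2, matching y values: none (0 points).
  x = 12: rhs = 9, matching y values: 3, 10 (2 points).
Total affine count: 8.
Full point count |E(F_13)| = 8 + 1 = 9.
Hasse bound: |9 − (13+1)| = |-5| = 5 ≤ 2√13 ≈ 7.2111 ✓.


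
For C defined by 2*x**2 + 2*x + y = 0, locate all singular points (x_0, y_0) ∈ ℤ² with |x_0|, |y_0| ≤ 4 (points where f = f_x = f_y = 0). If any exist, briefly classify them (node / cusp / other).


No singular points in the scanned grid; C is smooth there.

Compute partial derivatives:
  f_x = 4*x + 2.
  f_y = 1.
f_y = 1 is a nonzero constant, so f_y never vanishes: no point (x, y) can satisfy f = f_x = f_y = 0. In particular no (x, y) ∈ {−4, ..., 4}² is singular; the curve is smooth.


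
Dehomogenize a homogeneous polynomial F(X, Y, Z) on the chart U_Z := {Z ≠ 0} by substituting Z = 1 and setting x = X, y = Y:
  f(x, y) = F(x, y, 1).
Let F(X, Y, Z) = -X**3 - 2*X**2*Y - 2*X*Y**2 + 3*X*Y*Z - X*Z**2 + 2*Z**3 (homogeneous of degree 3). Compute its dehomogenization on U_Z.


f(x, y) = -x**3 - 2*x**2*y - 2*x*y**2 + 3*x*y - x + 2

On U_Z we set Z = 1. Each monomial c·X^i·Y^j·Z^k in F becomes c·x^i·y^j·1^k = c·x^i·y^j.
Substituting Z = 1: F(X, Y, 1) = -x**3 - 2*x**2*y - 2*x*y**2 + 3*x*y - x + 2.
Note: deg(f) ≤ deg(F) = 3; strict inequality happens when F is divisible by Z (lost terms).


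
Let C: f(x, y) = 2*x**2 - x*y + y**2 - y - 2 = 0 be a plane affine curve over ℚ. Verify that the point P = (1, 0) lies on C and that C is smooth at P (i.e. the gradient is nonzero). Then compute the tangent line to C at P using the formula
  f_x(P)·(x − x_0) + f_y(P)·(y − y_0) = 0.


Tangent line at P: 4*x - 2*y - 4 = 0.

Step 1: f(1, 0) = 0, so P lies on C.
Step 2: partial derivatives
  f_x(x, y) = 4*x - y, f_y(x, y) = -x + 2*y - 1.
  f_x(P) = 4, f_y(P) = -2 (gradient nonzero, so P is smooth).
Step 3: tangent line at P: 4·(x − 1) + -2·(y − 0) = 0.
Expanding: 4*x - 2*y - 4 = 0.


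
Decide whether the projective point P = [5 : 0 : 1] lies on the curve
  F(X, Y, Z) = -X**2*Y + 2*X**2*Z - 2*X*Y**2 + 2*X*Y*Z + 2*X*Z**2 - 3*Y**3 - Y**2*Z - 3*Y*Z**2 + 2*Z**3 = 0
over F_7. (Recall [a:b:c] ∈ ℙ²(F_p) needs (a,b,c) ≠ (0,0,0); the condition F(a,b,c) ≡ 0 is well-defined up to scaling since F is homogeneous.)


F(5,0,1) ≡ 6 (mod 7); P is NOT on the curve.

Evaluate F(5, 0, 1) term-by-term (mod 7).
  -X**2*Y ↦ -1·25·0·1 = 0
  2*X**2*Z ↦ 2·25·1·1 = 50
  -2*X*Y**2 ↦ -2·5·0·1 = 0
  2*X*Y*Z ↦ 2·5·0·1 = 0
  2*X*Z**2 ↦ 2·5·1·1 = 10
  -3*Y**3 ↦ -3·1·0·1 = 0
  -Y**2*Z ↦ -1·1·0·1 = 0
  -3*Y*Z**2 ↦ -3·1·0·1 = 0
  2*Z**3 ↦ 2·1·1·1 = 2
Sum: F(5, 0, 1) = (0) + (50) + (0) + (0) + (10) + (0) + (0) + (0) + (2) = 62.
Reducing mod 7: 62 ≡ 6 (mod 7).
Since F(a, b, c) ≡ 6 ≠ 0 (mod 7), P does NOT lie on the curve.


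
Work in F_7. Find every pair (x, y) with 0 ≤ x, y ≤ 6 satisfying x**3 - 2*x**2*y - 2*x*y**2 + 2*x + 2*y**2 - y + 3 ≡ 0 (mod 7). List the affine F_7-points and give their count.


Affine F_7-points: {(1, 2), (6, 0), (6, 6)}; count = 3.

For each of the 49 pairs (x, y) ∈ F_7², evaluate f(x, y) mod 7. Record the zeros.
  x = 0: [0↦3, 1↦4, 2↦2, 3↦4, 4↦3, 5↦6, 6↦6]  zeros at y ∈ ∅
  x = 1: [0↦6, 1↦3, 2↦0, 3↦4, 4↦1, 5↦5, 6↦2]  zeros at y ∈ {2}
  x = 2: [0↦1, 1↦4, 2↦3, 3↦5, 4↦3, 5↦4, 6↦1]  zeros at y ∈ ∅
  x = 3: [0↦1, 1↦6, 2↦3, 3↦6, 4↦1, 5↦2, 6↦2]  zeros at y ∈ ∅
  x = 4: [0↦5, 1↦1, 2↦6, 3↦6, 4↦1, 5↦5, 6↦4]  zeros at y ∈ ∅
  x = 5: [0↦5, 1↦2, 2↦4, 3↦4, 4↦2, 5↦5, 6↦6]  zeros at y ∈ ∅
  x = 6: [0↦0, 1↦1, 2↦3, 3↦6, 4↦3, 5↦1, 6↦0]  zeros at y ∈ {0, 6}
Collecting zeros: affine points = {(1, 2), (6, 0), (6, 6)}.
Total count |C(F_7)_aff| = 3.


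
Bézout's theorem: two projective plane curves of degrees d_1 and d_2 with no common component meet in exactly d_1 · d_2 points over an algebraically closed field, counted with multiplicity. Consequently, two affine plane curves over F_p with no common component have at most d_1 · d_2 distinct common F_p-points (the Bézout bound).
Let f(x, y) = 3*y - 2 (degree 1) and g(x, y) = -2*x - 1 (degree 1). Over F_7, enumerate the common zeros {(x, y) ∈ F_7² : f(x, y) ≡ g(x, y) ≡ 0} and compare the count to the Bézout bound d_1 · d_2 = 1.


Common zeros: {(3, 3)}; count = 1; Bézout bound = 1.

deg(f) = 1, deg(g) = 1, so Bézout bound = 1.
Scan x ∈ F_7. For each x, list the y ∈ F_7 with f(x, y) ≡ 0 and those with g(x, y) ≡ 0 (mod 7); the common zeros in that column are the intersection.
  x = 0: f ≡ 0 at y ∈ {3}; g ≡ 0 at y ∈ ∅; common: ∅.
  x = 1: f ≡ 0 at y ∈ {3}; g ≡ 0 at y ∈ ∅; common: ∅.
  x = 2: f ≡ 0 at y ∈ {3}; g ≡ 0 at y ∈ ∅; common: ∅.
  x = 3: f ≡ 0 at y ∈ {3}; g ≡ 0 at y ∈ {0, 1, 2, 3, 4, 5, 6}; common: {3}.
  x = 4: f ≡ 0 at y ∈ {3}; g ≡ 0 at y ∈ ∅; common: ∅.
  x = 5: f ≡ 0 at y ∈ {3}; g ≡ 0 at y ∈ ∅; common: ∅.
  x = 6: f ≡ 0 at y ∈ {3}; g ≡ 0 at y ∈ ∅; common: ∅.
Collecting: common zeros = {(3, 3)}, so the count is 1.
Comparison with the Bézout bound: 1 ≤ 1 = deg(f)·deg(g), as expected for curves with no common component (the bound is attained).


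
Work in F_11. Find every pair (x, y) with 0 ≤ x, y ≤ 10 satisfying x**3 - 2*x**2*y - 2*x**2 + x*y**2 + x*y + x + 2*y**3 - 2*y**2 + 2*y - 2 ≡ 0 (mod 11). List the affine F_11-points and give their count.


Affine F_11-points: {(0, 1), (1, 1), (2, 0), (3, 1), (3, 5), (3, 10), (8, 6), (9, 6)}; count = 8.

For each of the 121 pairs (x, y) ∈ F_11², evaluate f(x, y) mod 11. Record the zeros.
  x = 0: [0↦9, 1↦0, 2↦10, 3↦7, 4↦3, 5↦10, 6↦7, 7↦6, 8↦8, 9↦3, 10↦3]  zeros at y ∈ {1}
  x = 1: [0↦9, 1↦0, 2↦1, 3↦2, 4↦4, 5↦8, 6↦4, 7↦4, 8↦9, 9↦9, 10↦5]  zeros at y ∈ {1}
  x = 2: [0↦0, 1↦9, 2↦8, 3↦9, 4↦2, 5↦10, 6↦1, 7↦9, 8↦2, 9↦3, 10↦2]  zeros at y ∈ {0}
  x = 3: [0↦10, 1↦0, 2↦4, 3↦1, 4↦3, 5↦0, 6↦4, 7↦5, 8↦4, 9↦2, 10↦0]  zeros at y ∈ {1, 5, 10}
  x = 4: [0↦1, 1↦1, 2↦6, 3↦6, 4↦2, 5↦6, 6↦8, 7↦9, 8↦10, 9↦1, 10↦5]  zeros at y ∈ ∅
  x = 5: [0↦1, 1↦7, 2↦9, 3↦8, 4↦5, 5↦1, 6↦8, 7↦5, 8↦4, 9↦6, 10↦1]  zeros at y ∈ ∅
  x = 6: [0↦5, 1↦2, 2↦8, 3↦2, 4↦7, 5↦2, 6↦10, 7↦10, 8↦3, 9↦1, 10↦5]  zeros at y ∈ ∅
  x = 7: [0↦8, 1↦3, 2↦9, 3↦5, 4↦3, 5↦4, 6↦9, 7↦8, 8↦2, 9↦3, 10↦1]  zeros at y ∈ ∅
  x = 8: [0↦5, 1↦5, 2↦7, 3↦1, 4↦10, 5↦2, 6↦0, 7↦5, 8↦7, 9↦7, 10↦6]  zeros at y ∈ {6}
  x = 9: [0↦2, 1↦3, 2↦8, 3↦7, 4↦1, 5↦2, 6↦0, 7↦7, 8↦2, 9↦8, 10↦4]  zeros at y ∈ {6}
  x = 10: [0↦5, 1↦3, 2↦7, 3↦7, 4↦4, 5↦10, 6↦4, 7↦9, 8↦4, 9↦1, 10↦1]  zeros at y ∈ ∅
Collecting zeros: affine points = {(0, 1), (1, 1), (2, 0), (3, 1), (3, 5), (3, 10), (8, 6), (9, 6)}.
Total count |C(F_11)_aff| = 8.


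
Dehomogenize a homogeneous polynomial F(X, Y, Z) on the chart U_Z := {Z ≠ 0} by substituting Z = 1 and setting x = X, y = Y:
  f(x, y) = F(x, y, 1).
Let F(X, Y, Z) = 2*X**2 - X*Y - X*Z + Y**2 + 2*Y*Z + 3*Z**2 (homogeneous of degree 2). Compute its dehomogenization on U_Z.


f(x, y) = 2*x**2 - x*y - x + y**2 + 2*y + 3

On U_Z we set Z = 1. Each monomial c·X^i·Y^j·Z^k in F becomes c·x^i·y^j·1^k = c·x^i·y^j.
Substituting Z = 1: F(X, Y, 1) = 2*x**2 - x*y - x + y**2 + 2*y + 3.
Note: deg(f) ≤ deg(F) = 2; strict inequality happens when F is divisible by Z (lost terms).


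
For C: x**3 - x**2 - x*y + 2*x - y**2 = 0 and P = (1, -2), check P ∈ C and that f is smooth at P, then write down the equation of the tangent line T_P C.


Tangent line at P: 5*x + 3*y + 1 = 0.

Step 1: f(1, -2) = 0, so P lies on C.
Step 2: partial derivatives
  f_x(x, y) = 3*x**2 - 2*x - y + 2, f_y(x, y) = -x - 2*y.
  f_x(P) = 5, f_y(P) = 3 (gradient nonzero, so P is smooth).
Step 3: tangent line at P: 5·(x − 1) + 3·(y − -2) = 0.
Expanding: 5*x + 3*y + 1 = 0.


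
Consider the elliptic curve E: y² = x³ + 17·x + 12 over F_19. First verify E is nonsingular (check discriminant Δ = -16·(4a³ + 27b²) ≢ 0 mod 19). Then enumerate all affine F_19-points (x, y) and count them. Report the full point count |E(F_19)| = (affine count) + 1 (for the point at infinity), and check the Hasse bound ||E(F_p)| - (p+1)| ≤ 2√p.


Affine points = {(1, 7), (1, 12), (2, 4), (2, 15), (4, 7), (4, 12), (6, 8), (6, 11), (9, 1), (9, 18), (10, 2), (10, 17), (12, 5), (12, 14), (13, 6), (13, 13), (14, 7), (14, 12)}; affine count = 18; |E(F_19)| = 19.

Discriminant check: Δ ∝ 4a³ + 27b² = 4·17³ + 27·12² = 4·4913 + 27·144 ≡ 18 (mod 19). Nonzero ⇒ E is nonsingular.
For each x ∈ F_19, compute rhs = x³ + 17·x + 12 mod 19, then count y ∈ F_19 with y² ≡ rhs.
  x = 0: rhs = 12, matching y values: none (0 points).
  x = 1: rhs = 11, matching y values: 7, 12 (2 points).
  x = 2: rhs = 16, matching y values: 4, 15 (2 points).
  x = 3: rhs = 14, matching y values: none (0 points).
  x = 4: rhs = 11, matching y values: 7, 12 (2 points).
  x = 5: rhs = 13, matching y values: none (0 points).
  x = 6: rhs = 7, matching y values: 8, 11 (2 points).
  x = 7: rhs = 18, matching y values: none (0 points).
  x = 8: rhs = 14, matching y values: none (0 points).
  x = 9: rhs = 1, matching y values: 1, 18 (2 points).
  x = 10: rhs = 4, matching y values: 2, 17 (2 points).
  x = 11: rhs = 10, matching y values: none (0 points).
  x = 12: rhs = 6, matching y values: 5, 14 (2 points).
  x = 13: rhs = 17, matching y values: 6, 13 (2 points).
  x = 14: rhs = 11, matching y values: 7, 12 (2 points).
  x = 15: rhs = 13, matching y values: none (0 points).
  x = 16: rhs = 10, matching y values: none (0 points).
  x = 17: rhs = 8, matching y values: none (0 points).
  x = 18: rhs = 13, matching y values: none (0 points).
Total affine count: 18.
Full point count |E(F_19)| = 18 + 1 = 19.
Hasse bound: |19 − (19+1)| = |-1| = 1 ≤ 2√19 ≈ 8.7178 ✓.


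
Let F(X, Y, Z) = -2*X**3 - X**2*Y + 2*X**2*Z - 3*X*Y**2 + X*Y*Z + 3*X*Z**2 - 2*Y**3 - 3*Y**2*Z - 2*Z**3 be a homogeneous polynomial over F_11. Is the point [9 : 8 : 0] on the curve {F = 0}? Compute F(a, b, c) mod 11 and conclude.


F(9,8,0) ≡ 4 (mod 11); P is NOT on the curve.

Evaluate F(9, 8, 0) term-by-term (mod 11).
  -2*X**3 ↦ -2·729·1·1 = -1458
  -X**2*Y ↦ -1·81·8·1 = -648
  2*X**2*Z ↦ 2·81·1·0 = 0
  -3*X*Y**2 ↦ -3·9·64·1 = -1728
  X*Y*Z ↦ 1·9·8·0 = 0
  3*X*Z**2 ↦ 3·9·1·0 = 0
  -2*Y**3 ↦ -2·1·512·1 = -1024
  -3*Y**2*Z ↦ -3·1·64·0 = 0
  -2*Z**3 ↦ -2·1·1·0 = 0
Sum: F(9, 8, 0) = (-1458) + (-648) + (0) + (-1728) + (0) + (0) + (-1024) + (0) + (0) = -4858.
Reducing mod 11: -4858 ≡ 4 (mod 11).
Since F(a, b, c) ≡ 4 ≠ 0 (mod 11), P does NOT lie on the curve.


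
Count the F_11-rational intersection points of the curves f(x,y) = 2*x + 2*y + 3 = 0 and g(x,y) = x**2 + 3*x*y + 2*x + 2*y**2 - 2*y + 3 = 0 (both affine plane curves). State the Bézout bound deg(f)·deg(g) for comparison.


Common zeros: ∅; count = 0; Bézout bound = 2.

deg(f) = 1, deg(g) = 2, so Bézout bound = 2.
Scan x ∈ F_11. For each x, list the y ∈ F_11 with f(x, y) ≡ 0 and those with g(x, y) ≡ 0 (mod 11); the common zeros in that column are the intersection.
  x = 0: f ≡ 0 at y ∈ {4}; g ≡ 0 at y ∈ ∅; common: ∅.
  x = 1: f ≡ 0 at y ∈ {3}; g ≡ 0 at y ∈ ∅; common: ∅.
  x = 2: f ≡ 0 at y ∈ {2}; g ≡ 0 at y ∈ {0, 9}; common: ∅.
  x = 3: f ≡ 0 at y ∈ {1}; g ≡ 0 at y ∈ {6, 7}; common: ∅.
  x = 4: f ≡ 0 at y ∈ {0}; g ≡ 0 at y ∈ {2, 4}; common: ∅.
  x = 5: f ≡ 0 at y ∈ {10}; g ≡ 0 at y ∈ ∅; common: ∅.
  x = 6: f ≡ 0 at y ∈ {9}; g ≡ 0 at y ∈ ∅; common: ∅.
  x = 7: f ≡ 0 at y ∈ {8}; g ≡ 0 at y ∈ {0, 7}; common: ∅.
  x = 8: f ≡ 0 at y ∈ {7}; g ≡ 0 at y ∈ ∅; common: ∅.
  x = 9: f ≡ 0 at y ∈ {6}; g ≡ 0 at y ∈ ∅; common: ∅.
  x = 10: f ≡ 0 at y ∈ {5}; g ≡ 0 at y ∈ {2, 6}; common: ∅.
Collecting: common zeros = ∅, so the count is 0.
Comparison with the Bézout bound: 0 ≤ 2 = deg(f)·deg(g), as expected for curves with no common component (the affine F_11-count falls short of the bound because intersections may lie at infinity, over extension fields, or carry multiplicity).


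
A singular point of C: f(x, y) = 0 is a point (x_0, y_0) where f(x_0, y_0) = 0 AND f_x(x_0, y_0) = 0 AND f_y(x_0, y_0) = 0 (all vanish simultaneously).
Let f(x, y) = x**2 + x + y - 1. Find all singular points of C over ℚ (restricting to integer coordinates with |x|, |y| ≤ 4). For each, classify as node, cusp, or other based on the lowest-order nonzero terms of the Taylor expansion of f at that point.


No singular points in the scanned grid; C is smooth there.

Compute partial derivatives:
  f_x = 2*x + 1.
  f_y = 1.
f_y = 1 is a nonzero constant, so f_y never vanishes: no point (x, y) can satisfy f = f_x = f_y = 0. In particular no (x, y) ∈ {−4, ..., 4}² is singular; the curve is smooth.


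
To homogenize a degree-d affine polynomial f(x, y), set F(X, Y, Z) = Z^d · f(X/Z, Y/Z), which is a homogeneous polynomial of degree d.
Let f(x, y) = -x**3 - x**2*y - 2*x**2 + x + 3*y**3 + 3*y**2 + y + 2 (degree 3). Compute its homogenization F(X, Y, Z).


F(X, Y, Z) = -X**3 - X**2*Y - 2*X**2*Z + X*Z**2 + 3*Y**3 + 3*Y**2*Z + Y*Z**2 + 2*Z**3

deg(f) = 3.
Substitute x = X/Z, y = Y/Z into f, then multiply by Z^3.
  monomial -1·x^3·y^0 ↦ -1·X^3·Y^0·Z^0.
  monomial -1·x^2·y^1 ↦ -1·X^2·Y^1·Z^0.
  monomial -2·x^2·y^0 ↦ -2·X^2·Y^0·Z^1.
  monomial 1·x^1·y^0 ↦ 1·X^1·Y^0·Z^2.
  monomial 3·x^0·y^3 ↦ 3·X^0·Y^3·Z^0.
  monomial 3·x^0·y^2 ↦ 3·X^0·Y^2·Z^1.
  monomial 1·x^0·y^1 ↦ 1·X^0·Y^1·Z^2.
  monomial 2·x^0·y^0 ↦ 2·X^0·Y^0·Z^3.
Collecting: F(X, Y, Z) = -X**3 - X**2*Y - 2*X**2*Z + X*Z**2 + 3*Y**3 + 3*Y**2*Z + Y*Z**2 + 2*Z**3.


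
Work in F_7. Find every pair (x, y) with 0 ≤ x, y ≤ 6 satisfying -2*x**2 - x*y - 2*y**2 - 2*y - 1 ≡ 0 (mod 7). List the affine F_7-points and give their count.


Affine F_7-points: {(2, 6)}; count = 1.

For each of the 49 pairs (x, y) ∈ F_7², evaluate f(x, y) mod 7. Record the zeros.
  x = 0: [0↦6, 1↦2, 2↦1, 3↦3, 4↦1, 5↦2, 6↦6]  zeros at y ∈ ∅
  x = 1: [0↦4, 1↦6, 2↦4, 3↦5, 4↦2, 5↦2, 6↦5]  zeros at y ∈ ∅
  x = 2: [0↦5, 1↦6, 2↦3, 3↦3, 4↦6, 5↦5, 6↦0]  zeros at y ∈ {6}
  x = 3: [0↦2, 1↦2, 2↦5, 3↦4, 4↦6, 5↦4, 6↦5]  zeros at y ∈ ∅
  x = 4: [0↦2, 1↦1, 2↦3, 3↦1, 4↦2, 5↦6, 6↦6]  zeros at y ∈ ∅
  x = 5: [0↦5, 1↦3, 2↦4, 3↦1, 4↦1, 5↦4, 6↦3]  zeros at y ∈ ∅
  x = 6: [0↦4, 1↦1, 2↦1, 3↦4, 4↦3, 5↦5, 6↦3]  zeros at y ∈ ∅
Collecting zeros: affine points = {(2, 6)}.
Total count |C(F_7)_aff| = 1.


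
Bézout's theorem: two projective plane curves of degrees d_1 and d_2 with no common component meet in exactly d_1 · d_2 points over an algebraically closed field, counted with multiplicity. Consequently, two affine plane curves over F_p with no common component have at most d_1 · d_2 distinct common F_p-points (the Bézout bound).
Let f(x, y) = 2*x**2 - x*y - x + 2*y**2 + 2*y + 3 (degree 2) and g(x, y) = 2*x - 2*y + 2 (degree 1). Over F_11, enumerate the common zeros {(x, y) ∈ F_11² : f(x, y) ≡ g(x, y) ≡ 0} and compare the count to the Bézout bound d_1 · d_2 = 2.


Common zeros: {(8, 9), (9, 10)}; count = 2; Bézout bound = 2.

deg(f) = 2, deg(g) = 1, so Bézout bound = 2.
Scan x ∈ F_11. For each x, list the y ∈ F_11 with f(x, y) ≡ 0 and those with g(x, y) ≡ 0 (mod 11); the common zeros in that column are the intersection.
  x = 0: f ≡ 0 at y ∈ ∅; g ≡ 0 at y ∈ {1}; common: ∅.
  x = 1: f ≡ 0 at y ∈ ∅; g ≡ 0 at y ∈ {2}; common: ∅.
  x = 2: f ≡ 0 at y ∈ {1, 10}; g ≡ 0 at y ∈ {3}; common: ∅.
  x = 3: f ≡ 0 at y ∈ {3}; g ≡ 0 at y ∈ {4}; common: ∅.
  x = 4: f ≡ 0 at y ∈ {4, 8}; g ≡ 0 at y ∈ {5}; common: ∅.
  x = 5: f ≡ 0 at y ∈ ∅; g ≡ 0 at y ∈ {6}; common: ∅.
  x = 6: f ≡ 0 at y ∈ {5, 8}; g ≡ 0 at y ∈ {7}; common: ∅.
  x = 7: f ≡ 0 at y ∈ ∅; g ≡ 0 at y ∈ {8}; common: ∅.
  x = 8: f ≡ 0 at y ∈ {5, 9}; g ≡ 0 at y ∈ {9}; common: {9}.
  x = 9: f ≡ 0 at y ∈ {10}; g ≡ 0 at y ∈ {10}; common: {10}.
  x = 10: f ≡ 0 at y ∈ {1, 3}; g ≡ 0 at y ∈ {0}; common: ∅.
Collecting: common zeros = {(8, 9), (9, 10)}, so the count is 2.
Comparison with the Bézout bound: 2 ≤ 2 = deg(f)·deg(g), as expected for curves with no common component (the bound is attained).


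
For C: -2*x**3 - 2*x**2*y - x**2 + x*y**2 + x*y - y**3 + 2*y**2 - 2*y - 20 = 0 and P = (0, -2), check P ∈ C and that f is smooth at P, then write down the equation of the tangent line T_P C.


Tangent line at P: 2*x - 22*y - 44 = 0.

Step 1: f(0, -2) = 0, so P lies on C.
Step 2: partial derivatives
  f_x(x, y) = -6*x**2 - 4*x*y - 2*x + y**2 + y, f_y(x, y) = -2*x**2 + 2*x*y + x - 3*y**2 + 4*y - 2.
  f_x(P) = 2, f_y(P) = -22 (gradient nonzero, so P is smooth).
Step 3: tangent line at P: 2·(x − 0) + -22·(y − -2) = 0.
Expanding: 2*x - 22*y - 44 = 0.


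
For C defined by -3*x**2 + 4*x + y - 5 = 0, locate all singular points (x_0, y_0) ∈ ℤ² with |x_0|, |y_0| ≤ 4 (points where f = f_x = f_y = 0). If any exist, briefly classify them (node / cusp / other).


No singular points in the scanned grid; C is smooth there.

Compute partial derivatives:
  f_x = 4 - 6*x.
  f_y = 1.
f_y = 1 is a nonzero constant, so f_y never vanishes: no point (x, y) can satisfy f = f_x = f_y = 0. In particular no (x, y) ∈ {−4, ..., 4}² is singular; the curve is smooth.


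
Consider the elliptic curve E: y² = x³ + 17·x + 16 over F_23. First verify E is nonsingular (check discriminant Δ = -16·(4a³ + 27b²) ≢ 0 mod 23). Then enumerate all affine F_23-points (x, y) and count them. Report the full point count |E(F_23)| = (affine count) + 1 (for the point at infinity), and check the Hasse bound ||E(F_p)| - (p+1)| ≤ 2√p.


Affine points = {(0, 4), (0, 19), (2, 9), (2, 14), (3, 5), (3, 18), (6, 9), (6, 14), (7, 8), (7, 15), (9, 1), (9, 22), (10, 6), (10, 17), (11, 4), (11, 19), (12, 4), (12, 19), (14, 10), (14, 13), (15, 9), (15, 14), (18, 6), (18, 17)}; affine count = 24; |E(F_23)| = 25.

Discriminant check: Δ ∝ 4a³ + 27b² = 4·17³ + 27·16² = 4·4913 + 27·256 ≡ 22 (mod 23). Nonzero ⇒ E is nonsingular.
For each x ∈ F_23, compute rhs = x³ + 17·x + 16 mod 23, then count y ∈ F_23 with y² ≡ rhs.
  x = 0: rhs = 16, matching y values: 4, 19 (2 points).
  x = 1: rhs = 11, matching y values: none (0 points).
  x = 2: rhs = 12, matching y values: 9, 14 (2 points).
  x = 3: rhs = 2, matching y values: 5, 18 (2 points).
  x = 4: rhs = 10, matching y values: none (0 points).
  x = 5: rhs = 19, matching y values: none (0 points).
  x = 6: rhs = 12, matching y values: 9, 14 (2 points).
  x = 7: rhs = 18, matching y values: 8, 15 (2 points).
  x = 8: rhs = 20, matching y values: none (0 points).
  x = 9: rhs = 1, matching y values: 1, 22 (2 points).
  x = 10: rhs = 13, matching y values: 6, 17 (2 points).
  x = 11: rhs = 16, matching y values: 4, 19 (2 points).
  x = 12: rhs = 16, matching y values: 4, 19 (2 points).
  x = 13: rhs = 19, matching y values: none (0 points).
  x = 14: rhs = 8, matching y values: 10, 13 (2 points).
  x = 15: rhs = 12, matching y values: 9, 14 (2 points).
  x = 16: rhs = 14, matching y values: none (0 points).
  x = 17: rhs = 20, matching y values: none (0 points).
  x = 18: rhs = 13, matching y values: 6, 17 (2 points).
  x = 19: rhs = 22, matching y values: none (0 points).
  x = 20: rhs = 7, matching y values: none (0 points).
  x = 21: rhs = 20, matching y values: none (0 points).
  x = 22: rhs = 21, matching y values: none (0 points).
Total affine count: 24.
Full point count |E(F_23)| = 24 + 1 = 25.
Hasse bound: |25 − (23+1)| = |1| = 1 ≤ 2√23 ≈ 9.5917 ✓.


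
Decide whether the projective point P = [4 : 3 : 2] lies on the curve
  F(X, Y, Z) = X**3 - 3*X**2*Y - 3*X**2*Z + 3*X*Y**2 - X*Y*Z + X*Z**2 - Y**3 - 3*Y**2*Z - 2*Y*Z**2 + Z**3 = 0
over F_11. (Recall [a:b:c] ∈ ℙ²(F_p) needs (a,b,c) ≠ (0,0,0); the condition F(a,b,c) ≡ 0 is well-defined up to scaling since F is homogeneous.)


F(4,3,2) ≡ 3 (mod 11); P is NOT on the curve.

Evaluate F(4, 3, 2) term-by-term (mod 11).
  X**3 ↦ 1·64·1·1 = 64
  -3*X**2*Y ↦ -3·16·3·1 = -144
  -3*X**2*Z ↦ -3·16·1·2 = -96
  3*X*Y**2 ↦ 3·4·9·1 = 108
  -X*Y*Z ↦ -1·4·3·2 = -24
  X*Z**2 ↦ 1·4·1·4 = 16
  -Y**3 ↦ -1·1·27·1 = -27
  -3*Y**2*Z ↦ -3·1·9·2 = -54
  -2*Y*Z**2 ↦ -2·1·3·4 = -24
  Z**3 ↦ 1·1·1·8 = 8
Sum: F(4, 3, 2) = (64) + (-144) + (-96) + (108) + (-24) + (16) + (-27) + (-54) + (-24) + (8) = -173.
Reducing mod 11: -173 ≡ 3 (mod 11).
Since F(a, b, c) ≡ 3 ≠ 0 (mod 11), P does NOT lie on the curve.


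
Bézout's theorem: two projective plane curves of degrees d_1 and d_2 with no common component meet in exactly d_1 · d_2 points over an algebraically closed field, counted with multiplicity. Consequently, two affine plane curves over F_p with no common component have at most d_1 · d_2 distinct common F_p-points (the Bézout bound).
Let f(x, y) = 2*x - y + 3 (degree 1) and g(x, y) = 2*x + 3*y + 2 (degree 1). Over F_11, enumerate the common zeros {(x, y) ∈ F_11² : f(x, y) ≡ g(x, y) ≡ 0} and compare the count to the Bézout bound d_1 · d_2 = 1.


Common zeros: {(0, 3)}; count = 1; Bézout bound = 1.

deg(f) = 1, deg(g) = 1, so Bézout bound = 1.
Scan x ∈ F_11. For each x, list the y ∈ F_11 with f(x, y) ≡ 0 and those with g(x, y) ≡ 0 (mod 11); the common zeros in that column are the intersection.
  x = 0: f ≡ 0 at y ∈ {3}; g ≡ 0 at y ∈ {3}; common: {3}.
  x = 1: f ≡ 0 at y ∈ {5}; g ≡ 0 at y ∈ {6}; common: ∅.
  x = 2: f ≡ 0 at y ∈ {7}; g ≡ 0 at y ∈ {9}; common: ∅.
  x = 3: f ≡ 0 at y ∈ {9}; g ≡ 0 at y ∈ {1}; common: ∅.
  x = 4: f ≡ 0 at y ∈ {0}; g ≡ 0 at y ∈ {4}; common: ∅.
  x = 5: f ≡ 0 at y ∈ {2}; g ≡ 0 at y ∈ {7}; common: ∅.
  x = 6: f ≡ 0 at y ∈ {4}; g ≡ 0 at y ∈ {10}; common: ∅.
  x = 7: f ≡ 0 at y ∈ {6}; g ≡ 0 at y ∈ {2}; common: ∅.
  x = 8: f ≡ 0 at y ∈ {8}; g ≡ 0 at y ∈ {5}; common: ∅.
  x = 9: f ≡ 0 at y ∈ {10}; g ≡ 0 at y ∈ {8}; common: ∅.
  x = 10: f ≡ 0 at y ∈ {1}; g ≡ 0 at y ∈ {0}; common: ∅.
Collecting: common zeros = {(0, 3)}, so the count is 1.
Comparison with the Bézout bound: 1 ≤ 1 = deg(f)·deg(g), as expected for curves with no common component (the bound is attained).


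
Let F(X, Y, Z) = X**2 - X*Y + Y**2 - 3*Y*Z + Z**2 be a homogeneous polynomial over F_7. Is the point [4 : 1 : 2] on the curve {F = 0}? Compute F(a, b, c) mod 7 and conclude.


F(4,1,2) ≡ 4 (mod 7); P is NOT on the curve.

Evaluate F(4, 1, 2) term-by-term (mod 7).
  X**2 ↦ 1·16·1·1 = 16
  -X*Y ↦ -1·4·1·1 = -4
  Y**2 ↦ 1·1·1·1 = 1
  -3*Y*Z ↦ -3·1·1·2 = -6
  Z**2 ↦ 1·1·1·4 = 4
Sum: F(4, 1, 2) = (16) + (-4) + (1) + (-6) + (4) = 11.
Reducing mod 7: 11 ≡ 4 (mod 7).
Since F(a, b, c) ≡ 4 ≠ 0 (mod 7), P does NOT lie on the curve.


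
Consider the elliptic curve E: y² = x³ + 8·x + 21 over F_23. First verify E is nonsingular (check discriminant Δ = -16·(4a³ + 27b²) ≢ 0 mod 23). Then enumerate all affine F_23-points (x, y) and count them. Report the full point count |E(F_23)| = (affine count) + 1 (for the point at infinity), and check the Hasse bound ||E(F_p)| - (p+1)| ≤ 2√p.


Affine points = {(3, 7), (3, 16), (4, 5), (4, 18), (5, 5), (5, 18), (6, 3), (6, 20), (7, 11), (7, 12), (14, 5), (14, 18), (16, 6), (16, 17), (20, 4), (20, 19), (22, 9), (22, 14)}; affine count = 18; |E(F_23)| = 19.

Discriminant check: Δ ∝ 4a³ + 27b² = 4·8³ + 27·21² = 4·512 + 27·441 ≡ 17 (mod 23). Nonzero ⇒ E is nonsingular.
For each x ∈ F_23, compute rhs = x³ + 8·x + 21 mod 23, then count y ∈ F_23 with y² ≡ rhs.
  x = 0: rhs = 21, matching y values: none (0 points).
  x = 1: rhs = 7, matching y values: none (0 points).
  x = 2: rhs = 22, matching y values: none (0 points).
  x = 3: rhs = 3, matching y values: 7, 16 (2 points).
  x = 4: rhs = 2, matching y values: 5, 18 (2 points).
  x = 5: rhs = 2, matching y values: 5, 18 (2 points).
  x = 6: rhs = 9, matching y values: 3, 20 (2 points).
  x = 7: rhs = 6, matching y values: 11, 12 (2 points).
  x = 8: rhs = 22, matching y values: none (0 points).
  x = 9: rhs = 17, matching y values: none (0 points).
  x = 10: rhs = 20, matching y values: none (0 points).
  x = 11: rhs = 14, matching y values: none (0 points).
  x = 12: rhs = 5, matching y values: none (0 points).
  x = 13: rhs = 22, matching y values: none (0 points).
  x = 14: rhs = 2, matching y values: 5, 18 (2 points).
  x = 15: rhs = 20, matching y values: none (0 points).
  x = 16: rhs = 13, matching y values: 6, 17 (2 points).
  x = 17: rhs = 10, matching y values: none (0 points).
  x = 18: rhs = 17, matching y values: none (0 points).
  x = 19: rhs = 17, matching y values: none (0 points).
  x = 20: rhs = 16, matching y values: 4, 19 (2 points).
  x = 21: rhs = 20, matching y values: none (0 points).
  x = 22: rhs = 12, matching y values: 9, 14 (2 points).
Total affine count: 18.
Full point count |E(F_23)| = 18 + 1 = 19.
Hasse bound: |19 − (23+1)| = |-5| = 5 ≤ 2√23 ≈ 9.5917 ✓.


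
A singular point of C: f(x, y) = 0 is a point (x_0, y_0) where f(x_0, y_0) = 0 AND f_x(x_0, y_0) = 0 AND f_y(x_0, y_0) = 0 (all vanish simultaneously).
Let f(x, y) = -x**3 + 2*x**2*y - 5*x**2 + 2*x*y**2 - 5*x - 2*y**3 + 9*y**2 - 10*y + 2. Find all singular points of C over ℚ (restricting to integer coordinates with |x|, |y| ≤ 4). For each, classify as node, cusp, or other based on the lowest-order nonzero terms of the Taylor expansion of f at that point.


Singular points: {(-1, 1)}; classification: cusp.

Compute partial derivatives:
  f_x = -3*x**2 + 4*x*y - 10*x + 2*y**2 - 5.
  f_y = 2*x**2 + 4*x*y - 6*y**2 + 18*y - 10.
Scan x_0 ∈ {−4, ..., 4}. For each x_0, f_y(x_0, y) is a polynomial in y; find its integer roots y ∈ {−4, ..., 4}, then test f_x and f at those candidates.
  x = -4: f_y(-4, y) = -6*y**2 + 2*y + 22; no integer root y with |y| ≤ 4.
  x = -3: f_y(-3, y) = -6*y**2 + 6*y + 8; no integer root y with |y| ≤ 4.
  x = -2: f_y(-2, y) = -6*y**2 + 10*y - 2; no integer root y with |y| ≤ 4.
  x = -1: f_y(-1, y) = -6*y**2 + 14*y - 8; vanishes at y ∈ {1}. (-1, 1): f_x = 0, f = 0 — SINGULAR.
  x = 0: f_y(0, y) = -6*y**2 + 18*y - 10; no integer root y with |y| ≤ 4.
  x = 1: f_y(1, y) = -6*y**2 + 22*y - 8; no integer root y with |y| ≤ 4.
  x = 2: f_y(2, y) = -6*y**2 + 26*y - 2; no integer root y with |y| ≤ 4.
  x = 3: f_y(3, y) = -6*y**2 + 30*y + 8; no integer root y with |y| ≤ 4.
  x = 4: f_y(4, y) = -6*y**2 + 34*y + 22; no integer root y with |y| ≤ 4.
Only singular point on the grid: (-1, 1).
Classify: substitute x = -1 + u, y = 1 + v and expand: f = -u**3 + 2*u**2*v + 2*u*v**2 - 2*v**3 + v**2.
No constant or linear terms (consistent with a singular point). Quadratic part: v**2. Cubic part: -u**3 + 2*u**2*v + 2*u*v**2 - 2*v**3.
The quadratic part v**2 is a perfect square, so there is a single (double) tangent line v = 0, i.e. y = 1. Restricting the cubic part to that line (v = 0) leaves -u**3 ≠ 0, so f is not divisible by v and the branch is v² ≈ u**3 to lowest order — this is a cusp.
Classification: cusp.
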